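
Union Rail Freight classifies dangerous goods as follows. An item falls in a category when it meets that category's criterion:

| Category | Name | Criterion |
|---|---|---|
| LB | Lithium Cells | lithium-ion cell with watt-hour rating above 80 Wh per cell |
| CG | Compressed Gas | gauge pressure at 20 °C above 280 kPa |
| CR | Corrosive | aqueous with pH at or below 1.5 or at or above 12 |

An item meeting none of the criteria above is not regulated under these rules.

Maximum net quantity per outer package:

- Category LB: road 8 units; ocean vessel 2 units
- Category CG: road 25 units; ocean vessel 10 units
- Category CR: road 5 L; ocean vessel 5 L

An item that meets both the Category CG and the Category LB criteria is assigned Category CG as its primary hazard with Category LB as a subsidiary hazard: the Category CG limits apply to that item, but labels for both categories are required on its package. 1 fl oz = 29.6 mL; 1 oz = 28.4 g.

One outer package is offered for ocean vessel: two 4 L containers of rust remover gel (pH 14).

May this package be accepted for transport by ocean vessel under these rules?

No

With pH 14 (≥ 12), the rust remover gel falls in Category CR.
Category CR quantity: two 4 L containers = 8 L.
8 L exceeds the ocean vessel limit of 5 L for Category CR.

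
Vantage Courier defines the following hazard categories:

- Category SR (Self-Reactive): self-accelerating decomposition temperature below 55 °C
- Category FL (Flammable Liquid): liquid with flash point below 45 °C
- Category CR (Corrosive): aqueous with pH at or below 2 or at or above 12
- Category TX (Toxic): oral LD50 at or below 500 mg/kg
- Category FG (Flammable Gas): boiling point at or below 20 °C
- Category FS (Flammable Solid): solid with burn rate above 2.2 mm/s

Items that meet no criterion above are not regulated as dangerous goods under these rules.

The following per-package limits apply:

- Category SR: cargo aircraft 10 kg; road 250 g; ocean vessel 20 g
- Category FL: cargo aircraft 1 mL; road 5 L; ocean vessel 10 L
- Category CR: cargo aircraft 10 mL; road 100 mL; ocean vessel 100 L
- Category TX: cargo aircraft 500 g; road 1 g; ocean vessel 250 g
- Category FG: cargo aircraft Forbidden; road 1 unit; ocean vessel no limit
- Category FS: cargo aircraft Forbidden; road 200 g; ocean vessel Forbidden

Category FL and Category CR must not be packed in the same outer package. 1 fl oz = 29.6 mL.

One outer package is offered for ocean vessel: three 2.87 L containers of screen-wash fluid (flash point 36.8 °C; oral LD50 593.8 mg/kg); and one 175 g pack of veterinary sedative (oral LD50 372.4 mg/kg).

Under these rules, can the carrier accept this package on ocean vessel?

Screen-wash fluid: flash point 36.8 °C < 45 °C → Category FL (Flammable Liquid).
Oral LD50 372.4 mg/kg meets the Category TX criterion (Toxic), so the veterinary sedative is Category TX.
Category FL quantity: three 2.87 L containers = 8.61 L.
8.61 L ≤ 10 L (ocean vessel limit, Category FL) — within limit.
Category TX quantity: 175 g.
175 g ≤ 250 g (ocean vessel limit, Category TX) — within limit.
The segregation rule (Category FL with Category CR) does not apply to Category FL with Category TX.
Every hazard category is within its ocean vessel limit and no segregation rule is violated.

Yes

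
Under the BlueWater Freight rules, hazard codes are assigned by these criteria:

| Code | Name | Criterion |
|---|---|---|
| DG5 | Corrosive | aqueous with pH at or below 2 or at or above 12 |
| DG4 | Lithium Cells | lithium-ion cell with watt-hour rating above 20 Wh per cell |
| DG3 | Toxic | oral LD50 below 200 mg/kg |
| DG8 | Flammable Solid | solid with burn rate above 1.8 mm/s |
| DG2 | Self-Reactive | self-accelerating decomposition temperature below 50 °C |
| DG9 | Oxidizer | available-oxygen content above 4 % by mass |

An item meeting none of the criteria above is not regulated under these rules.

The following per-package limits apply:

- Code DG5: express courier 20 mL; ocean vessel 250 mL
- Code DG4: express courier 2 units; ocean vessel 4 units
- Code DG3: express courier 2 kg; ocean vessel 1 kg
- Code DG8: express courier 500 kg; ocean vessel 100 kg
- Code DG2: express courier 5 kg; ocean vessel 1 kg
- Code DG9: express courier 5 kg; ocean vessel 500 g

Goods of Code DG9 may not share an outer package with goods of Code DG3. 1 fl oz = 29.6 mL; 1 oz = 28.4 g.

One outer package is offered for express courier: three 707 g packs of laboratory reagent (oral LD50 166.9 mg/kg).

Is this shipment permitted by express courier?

No

Laboratory reagent: oral LD50 166.9 mg/kg < 200 mg/kg → Code DG3 (Toxic).
Code DG3 quantity: three 707 g packs = 2.121 kg.
That exceeds the Code DG3 express courier limit of 2 kg.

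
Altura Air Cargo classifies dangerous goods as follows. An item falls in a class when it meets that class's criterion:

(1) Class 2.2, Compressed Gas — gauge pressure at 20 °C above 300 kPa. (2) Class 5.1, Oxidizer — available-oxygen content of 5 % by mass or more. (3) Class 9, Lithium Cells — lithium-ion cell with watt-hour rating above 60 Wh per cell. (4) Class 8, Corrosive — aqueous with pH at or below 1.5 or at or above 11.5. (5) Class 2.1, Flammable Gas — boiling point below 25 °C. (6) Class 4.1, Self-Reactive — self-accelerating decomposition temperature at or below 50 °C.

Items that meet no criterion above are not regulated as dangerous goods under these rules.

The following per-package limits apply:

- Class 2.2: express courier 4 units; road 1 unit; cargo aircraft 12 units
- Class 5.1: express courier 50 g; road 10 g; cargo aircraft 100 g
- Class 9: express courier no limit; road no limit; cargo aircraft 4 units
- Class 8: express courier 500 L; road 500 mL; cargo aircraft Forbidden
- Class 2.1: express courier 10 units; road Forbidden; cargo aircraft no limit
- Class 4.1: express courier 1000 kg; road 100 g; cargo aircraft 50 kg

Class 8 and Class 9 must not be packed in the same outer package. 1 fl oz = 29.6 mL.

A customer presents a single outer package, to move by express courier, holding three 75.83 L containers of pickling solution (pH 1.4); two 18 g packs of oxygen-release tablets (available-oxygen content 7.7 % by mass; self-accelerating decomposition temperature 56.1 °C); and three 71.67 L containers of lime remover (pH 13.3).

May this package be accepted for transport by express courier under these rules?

Yes

With pH 1.4 (≤ 1.5), the pickling solution falls in Class 8.
Available-oxygen content 7.7 % by mass meets the Class 5.1 criterion (Oxidizer), so the oxygen-release tablets are Class 5.1.
Lime remover: pH 13.3 ≥ 11.5 → Class 8 (Corrosive).
Total Class 8: (three 75.83 L containers = 227.49 L) + (three 71.67 L containers = 215.01 L) = 442.5 L.
That is within the Class 8 express courier limit of 500 L.
Class 5.1 quantity: two 18 g packs = 36 g.
That is within the Class 5.1 express courier limit of 50 g.
The segregation rule (Class 8 with Class 9) does not apply to Class 8 with Class 5.1.
Every hazard class is within its express courier limit and no segregation rule is violated.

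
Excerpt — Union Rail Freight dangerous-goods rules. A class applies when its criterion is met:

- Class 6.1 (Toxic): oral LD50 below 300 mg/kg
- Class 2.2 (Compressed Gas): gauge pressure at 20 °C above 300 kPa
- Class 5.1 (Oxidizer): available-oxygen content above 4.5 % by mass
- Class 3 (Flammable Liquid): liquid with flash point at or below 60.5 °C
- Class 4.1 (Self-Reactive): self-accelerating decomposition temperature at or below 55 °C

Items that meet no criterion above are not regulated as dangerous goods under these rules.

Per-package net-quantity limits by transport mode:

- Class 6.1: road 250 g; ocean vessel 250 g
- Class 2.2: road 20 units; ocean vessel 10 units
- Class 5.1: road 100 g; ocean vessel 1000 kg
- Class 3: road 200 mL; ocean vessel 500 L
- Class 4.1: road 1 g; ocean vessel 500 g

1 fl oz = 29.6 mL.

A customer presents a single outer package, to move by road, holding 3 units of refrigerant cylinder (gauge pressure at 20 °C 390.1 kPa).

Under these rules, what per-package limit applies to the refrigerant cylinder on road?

20 units

With gauge pressure at 20 °C 390.1 kPa (> 300 kPa), the refrigerant cylinder falls in Class 2.2.
The road limit for Class 2.2 is 20 units.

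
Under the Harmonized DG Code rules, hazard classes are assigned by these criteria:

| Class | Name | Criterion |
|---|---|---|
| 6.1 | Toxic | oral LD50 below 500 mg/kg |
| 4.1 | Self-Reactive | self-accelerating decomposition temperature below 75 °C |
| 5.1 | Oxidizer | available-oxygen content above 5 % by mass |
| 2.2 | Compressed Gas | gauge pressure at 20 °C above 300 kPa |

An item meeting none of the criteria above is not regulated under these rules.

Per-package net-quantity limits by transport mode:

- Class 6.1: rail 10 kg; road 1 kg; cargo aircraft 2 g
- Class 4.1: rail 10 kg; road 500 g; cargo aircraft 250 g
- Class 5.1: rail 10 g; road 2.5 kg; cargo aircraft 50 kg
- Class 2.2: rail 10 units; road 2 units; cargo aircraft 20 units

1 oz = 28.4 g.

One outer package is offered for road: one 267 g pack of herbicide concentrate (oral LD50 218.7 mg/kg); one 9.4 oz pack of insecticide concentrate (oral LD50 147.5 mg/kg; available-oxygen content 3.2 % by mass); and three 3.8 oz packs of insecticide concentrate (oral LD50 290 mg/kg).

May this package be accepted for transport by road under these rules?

Yes

The herbicide concentrate has oral LD50 218.7 mg/kg, which is < 500 mg/kg, so it is Class 6.1 (Toxic).
Oral LD50 147.5 mg/kg meets the Class 6.1 criterion (Toxic), so the insecticide concentrate is Class 6.1.
With oral LD50 290 mg/kg (< 500 mg/kg), the insecticide concentrate falls in Class 6.1.
Class 6.1 net quantity: 267 g + (one 9.4 oz pack = 266.96 g) + (three 3.8 oz packs = 323.76 g) = 857.72 g.
That is within the Class 6.1 road limit of 1 kg.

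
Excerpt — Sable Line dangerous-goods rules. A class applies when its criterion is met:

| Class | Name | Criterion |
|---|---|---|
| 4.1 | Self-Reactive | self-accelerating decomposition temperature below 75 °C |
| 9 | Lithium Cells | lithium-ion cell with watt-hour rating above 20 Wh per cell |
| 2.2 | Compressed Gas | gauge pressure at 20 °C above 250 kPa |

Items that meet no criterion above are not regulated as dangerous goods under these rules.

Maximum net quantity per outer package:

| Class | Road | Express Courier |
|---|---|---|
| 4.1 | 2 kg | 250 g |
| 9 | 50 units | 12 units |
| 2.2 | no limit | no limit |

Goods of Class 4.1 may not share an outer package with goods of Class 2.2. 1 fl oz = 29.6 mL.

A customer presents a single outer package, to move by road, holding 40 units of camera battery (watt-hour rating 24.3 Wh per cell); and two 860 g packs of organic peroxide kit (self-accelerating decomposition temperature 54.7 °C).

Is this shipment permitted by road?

Yes

Camera battery: watt-hour rating 24.3 Wh per cell > 20 Wh per cell → Class 9 (Lithium Cells).
With self-accelerating decomposition temperature 54.7 °C (< 75 °C), the organic peroxide kit falls in Class 4.1.
Class 4.1 quantity: two 860 g packs = 1.72 kg.
1.72 kg is within the road limit of 2 kg for Class 4.1.
Class 9 quantity: 40 units.
That is within the Class 9 road limit of 50 units.
The segregation rule (Class 4.1 with Class 2.2) does not apply to Class 4.1 with Class 9.
Every hazard class is within its road limit and no segregation rule is violated.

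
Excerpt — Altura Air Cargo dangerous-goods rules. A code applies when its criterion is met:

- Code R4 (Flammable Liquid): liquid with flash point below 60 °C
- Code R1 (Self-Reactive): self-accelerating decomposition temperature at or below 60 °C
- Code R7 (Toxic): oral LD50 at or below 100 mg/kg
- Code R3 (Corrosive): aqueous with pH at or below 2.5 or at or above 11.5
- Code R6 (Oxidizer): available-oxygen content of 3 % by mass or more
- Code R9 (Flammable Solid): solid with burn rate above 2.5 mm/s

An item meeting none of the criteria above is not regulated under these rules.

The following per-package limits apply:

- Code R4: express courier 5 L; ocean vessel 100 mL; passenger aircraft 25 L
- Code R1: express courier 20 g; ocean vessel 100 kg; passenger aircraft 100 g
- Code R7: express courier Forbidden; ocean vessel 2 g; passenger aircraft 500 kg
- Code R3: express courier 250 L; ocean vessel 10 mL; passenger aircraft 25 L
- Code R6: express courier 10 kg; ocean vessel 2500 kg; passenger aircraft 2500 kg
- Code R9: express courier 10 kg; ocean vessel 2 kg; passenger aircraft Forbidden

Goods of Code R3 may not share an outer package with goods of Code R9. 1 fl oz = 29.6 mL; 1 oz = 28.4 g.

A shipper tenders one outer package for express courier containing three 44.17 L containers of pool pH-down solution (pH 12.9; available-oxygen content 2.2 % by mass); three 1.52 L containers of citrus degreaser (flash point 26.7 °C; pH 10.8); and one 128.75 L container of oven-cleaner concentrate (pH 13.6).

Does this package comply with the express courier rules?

No

With pH 12.9 (≥ 11.5), the pool pH-down solution falls in Code R3.
With flash point 26.7 °C (< 60 °C), the citrus degreaser falls in Code R4.
pH 13.6 meets the Code R3 criterion (Corrosive), so the oven-cleaner concentrate is Code R3.
Total Code R3: (three 44.17 L containers = 132.51 L) + 128.75 L = 261.26 L.
261.26 L exceeds the express courier limit of 250 L for Code R3.
Code R4 quantity: three 1.52 L containers = 4.56 L.
4.56 L ≤ 5 L (express courier limit, Code R4) — within limit.
The segregation rule (Code R3 with Code R9) does not apply to Code R3 with Code R4.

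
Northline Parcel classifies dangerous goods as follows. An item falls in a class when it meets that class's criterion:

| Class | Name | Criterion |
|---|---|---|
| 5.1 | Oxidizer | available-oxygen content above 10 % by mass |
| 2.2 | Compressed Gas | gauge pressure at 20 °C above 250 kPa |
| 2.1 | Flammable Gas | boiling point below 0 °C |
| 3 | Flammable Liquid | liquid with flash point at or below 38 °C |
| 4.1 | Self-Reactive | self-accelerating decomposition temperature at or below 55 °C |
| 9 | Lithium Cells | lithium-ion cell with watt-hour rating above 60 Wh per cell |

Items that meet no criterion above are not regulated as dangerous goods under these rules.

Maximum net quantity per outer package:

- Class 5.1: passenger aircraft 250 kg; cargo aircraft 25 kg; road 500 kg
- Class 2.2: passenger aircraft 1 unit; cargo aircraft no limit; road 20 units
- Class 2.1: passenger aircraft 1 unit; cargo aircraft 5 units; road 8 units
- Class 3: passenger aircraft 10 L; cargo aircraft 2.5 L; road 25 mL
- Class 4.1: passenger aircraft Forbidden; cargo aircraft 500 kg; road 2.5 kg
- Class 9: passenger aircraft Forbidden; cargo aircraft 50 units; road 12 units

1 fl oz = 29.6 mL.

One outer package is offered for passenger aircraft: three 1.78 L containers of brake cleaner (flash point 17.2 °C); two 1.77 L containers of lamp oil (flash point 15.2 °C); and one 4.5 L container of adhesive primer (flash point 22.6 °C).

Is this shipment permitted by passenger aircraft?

The brake cleaner has flash point 17.2 °C, which is ≤ 38 °C, so it is Class 3 (Flammable Liquid).
The lamp oil has flash point 15.2 °C, which is ≤ 38 °C, so it is Class 3 (Flammable Liquid).
The adhesive primer has flash point 22.6 °C, which is ≤ 38 °C, so it is Class 3 (Flammable Liquid).
Class 3 net quantity: (three 1.78 L containers = 5.34 L) + (two 1.77 L containers = 3.54 L) + 4.5 L = 13.38 L.
That exceeds the Class 3 passenger aircraft limit of 10 L.

No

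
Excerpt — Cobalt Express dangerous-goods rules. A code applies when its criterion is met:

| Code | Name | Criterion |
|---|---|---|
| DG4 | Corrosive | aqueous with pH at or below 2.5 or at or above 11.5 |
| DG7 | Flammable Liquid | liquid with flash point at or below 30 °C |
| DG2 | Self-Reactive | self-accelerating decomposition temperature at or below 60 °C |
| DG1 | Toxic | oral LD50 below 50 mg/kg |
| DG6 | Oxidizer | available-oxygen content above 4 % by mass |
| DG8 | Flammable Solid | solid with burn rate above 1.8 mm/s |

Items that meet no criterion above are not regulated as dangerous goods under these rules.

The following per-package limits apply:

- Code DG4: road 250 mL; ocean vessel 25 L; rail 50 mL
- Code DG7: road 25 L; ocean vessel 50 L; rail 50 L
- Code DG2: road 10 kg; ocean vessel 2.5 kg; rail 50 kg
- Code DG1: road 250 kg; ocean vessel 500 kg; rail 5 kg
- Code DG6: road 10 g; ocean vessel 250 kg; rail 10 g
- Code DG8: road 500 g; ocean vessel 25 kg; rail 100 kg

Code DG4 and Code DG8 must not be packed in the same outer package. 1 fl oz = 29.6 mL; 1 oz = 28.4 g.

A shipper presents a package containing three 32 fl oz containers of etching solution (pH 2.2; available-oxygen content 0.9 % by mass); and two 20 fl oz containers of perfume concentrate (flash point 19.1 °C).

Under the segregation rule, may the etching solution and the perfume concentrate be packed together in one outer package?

With pH 2.2 (≤ 2.5), the etching solution falls in Code DG4.
Flash point 19.1 °C meets the Code DG7 criterion (Flammable Liquid), so the perfume concentrate is Code DG7.
No segregation rule bars Code DG4 with Code DG7.

Yes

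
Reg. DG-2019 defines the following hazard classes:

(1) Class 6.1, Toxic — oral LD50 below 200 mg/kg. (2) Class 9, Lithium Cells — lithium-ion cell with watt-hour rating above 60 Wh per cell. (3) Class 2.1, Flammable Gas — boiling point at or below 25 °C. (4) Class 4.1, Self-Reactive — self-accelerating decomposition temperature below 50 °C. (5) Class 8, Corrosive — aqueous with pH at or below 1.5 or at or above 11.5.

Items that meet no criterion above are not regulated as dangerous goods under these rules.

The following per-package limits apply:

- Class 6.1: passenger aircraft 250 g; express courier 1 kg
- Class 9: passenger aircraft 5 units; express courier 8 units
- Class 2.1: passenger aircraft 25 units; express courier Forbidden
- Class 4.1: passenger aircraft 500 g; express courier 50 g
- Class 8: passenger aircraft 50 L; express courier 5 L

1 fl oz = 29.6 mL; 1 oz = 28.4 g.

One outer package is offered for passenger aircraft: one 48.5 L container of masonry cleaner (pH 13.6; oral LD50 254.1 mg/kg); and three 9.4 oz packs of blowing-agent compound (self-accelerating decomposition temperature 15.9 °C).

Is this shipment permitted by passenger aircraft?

With pH 13.6 (≥ 11.5), the masonry cleaner falls in Class 8.
Self-accelerating decomposition temperature 15.9 °C meets the Class 4.1 criterion (Self-Reactive), so the blowing-agent compound is Class 4.1.
Class 4.1 quantity: three 9.4 oz packs = 800.88 g.
800.88 g > 500 g (passenger aircraft limit, Class 4.1) — over the limit.
Class 8 quantity: 48.5 L.
That is within the Class 8 passenger aircraft limit of 50 L.

No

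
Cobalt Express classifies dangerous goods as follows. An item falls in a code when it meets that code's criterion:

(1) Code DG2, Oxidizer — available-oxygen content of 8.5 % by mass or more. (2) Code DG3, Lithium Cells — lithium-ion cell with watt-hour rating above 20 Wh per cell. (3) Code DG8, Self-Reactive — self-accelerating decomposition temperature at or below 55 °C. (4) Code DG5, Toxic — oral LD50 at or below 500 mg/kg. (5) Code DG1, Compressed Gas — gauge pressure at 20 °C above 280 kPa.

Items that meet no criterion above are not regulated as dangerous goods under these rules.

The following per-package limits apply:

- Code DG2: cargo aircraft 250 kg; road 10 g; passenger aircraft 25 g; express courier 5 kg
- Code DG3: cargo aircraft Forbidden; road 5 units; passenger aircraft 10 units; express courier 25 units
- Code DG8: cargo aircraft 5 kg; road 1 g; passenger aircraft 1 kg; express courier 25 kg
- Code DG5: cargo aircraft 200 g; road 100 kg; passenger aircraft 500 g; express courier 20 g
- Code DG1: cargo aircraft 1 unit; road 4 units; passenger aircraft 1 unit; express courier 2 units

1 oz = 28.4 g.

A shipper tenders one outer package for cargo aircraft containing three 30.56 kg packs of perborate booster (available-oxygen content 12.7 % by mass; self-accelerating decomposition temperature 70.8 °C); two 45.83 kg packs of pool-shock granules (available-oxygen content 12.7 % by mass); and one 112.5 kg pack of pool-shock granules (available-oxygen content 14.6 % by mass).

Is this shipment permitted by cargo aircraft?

No

Perborate booster: available-oxygen content 12.7 % by mass ≥ 8.5 % by mass → Code DG2 (Oxidizer).
With available-oxygen content 12.7 % by mass (≥ 8.5 % by mass), the pool-shock granules fall in Code DG2.
The pool-shock granules have available-oxygen content 14.6 % by mass, which is ≥ 8.5 % by mass, so they are Code DG2 (Oxidizer).
Code DG2 net quantity: (three 30.56 kg packs = 91.68 kg) + (two 45.83 kg packs = 91.66 kg) + 112.5 kg = 295.84 kg.
295.84 kg exceeds the cargo aircraft limit of 250 kg for Code DG2.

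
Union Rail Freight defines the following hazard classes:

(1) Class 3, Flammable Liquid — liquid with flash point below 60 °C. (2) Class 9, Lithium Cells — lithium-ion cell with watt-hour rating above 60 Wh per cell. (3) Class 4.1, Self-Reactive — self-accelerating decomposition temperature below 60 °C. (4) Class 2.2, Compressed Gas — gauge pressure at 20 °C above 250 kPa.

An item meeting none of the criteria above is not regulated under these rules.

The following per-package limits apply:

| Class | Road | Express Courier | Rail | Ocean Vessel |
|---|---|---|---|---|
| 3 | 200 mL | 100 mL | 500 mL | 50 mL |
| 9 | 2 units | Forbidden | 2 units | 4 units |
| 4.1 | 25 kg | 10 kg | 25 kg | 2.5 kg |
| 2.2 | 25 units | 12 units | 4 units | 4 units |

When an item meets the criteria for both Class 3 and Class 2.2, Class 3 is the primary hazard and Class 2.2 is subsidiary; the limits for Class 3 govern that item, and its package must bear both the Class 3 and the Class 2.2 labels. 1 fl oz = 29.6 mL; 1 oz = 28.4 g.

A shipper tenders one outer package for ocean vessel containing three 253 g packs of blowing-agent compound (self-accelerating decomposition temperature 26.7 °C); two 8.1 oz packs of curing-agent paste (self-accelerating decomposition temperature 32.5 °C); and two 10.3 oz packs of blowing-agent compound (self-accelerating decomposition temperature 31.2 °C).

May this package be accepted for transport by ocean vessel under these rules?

Yes

With self-accelerating decomposition temperature 26.7 °C (< 60 °C), the blowing-agent compound falls in Class 4.1.
Curing-agent paste: self-accelerating decomposition temperature 32.5 °C < 60 °C → Class 4.1 (Self-Reactive).
Self-accelerating decomposition temperature 31.2 °C meets the Class 4.1 criterion (Self-Reactive), so the blowing-agent compound is Class 4.1.
Total Class 4.1: (three 253 g packs = 759 g) + (two 8.1 oz packs = 460.08 g) + (two 10.3 oz packs = 585.04 g) = 1804.12 g.
1804.12 g ≤ 2.5 kg (ocean vessel limit, Class 4.1) — within limit.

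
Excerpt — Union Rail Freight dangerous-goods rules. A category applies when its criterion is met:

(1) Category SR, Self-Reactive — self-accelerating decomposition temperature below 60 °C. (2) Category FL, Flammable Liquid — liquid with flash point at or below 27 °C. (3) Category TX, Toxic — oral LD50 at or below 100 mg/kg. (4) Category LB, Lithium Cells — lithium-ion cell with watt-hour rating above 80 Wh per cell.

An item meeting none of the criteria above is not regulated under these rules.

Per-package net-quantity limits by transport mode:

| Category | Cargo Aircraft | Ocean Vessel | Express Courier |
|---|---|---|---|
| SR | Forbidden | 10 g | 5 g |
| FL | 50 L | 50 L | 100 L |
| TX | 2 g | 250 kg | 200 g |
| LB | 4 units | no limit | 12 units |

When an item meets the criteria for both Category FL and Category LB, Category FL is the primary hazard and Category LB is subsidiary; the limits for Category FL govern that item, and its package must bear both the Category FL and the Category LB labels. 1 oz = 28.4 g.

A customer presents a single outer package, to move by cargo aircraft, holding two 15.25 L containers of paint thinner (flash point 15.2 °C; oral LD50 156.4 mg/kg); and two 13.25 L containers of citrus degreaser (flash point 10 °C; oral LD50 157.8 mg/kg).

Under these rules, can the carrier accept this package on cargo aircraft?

No

Paint thinner: flash point 15.2 °C ≤ 27 °C → Category FL (Flammable Liquid).
Citrus degreaser: flash point 10 °C ≤ 27 °C → Category FL (Flammable Liquid).
Category FL net quantity: (two 15.25 L containers = 30.5 L) + (two 13.25 L containers = 26.5 L) = 57 L.
57 L > 50 L (cargo aircraft limit, Category FL) — over the limit.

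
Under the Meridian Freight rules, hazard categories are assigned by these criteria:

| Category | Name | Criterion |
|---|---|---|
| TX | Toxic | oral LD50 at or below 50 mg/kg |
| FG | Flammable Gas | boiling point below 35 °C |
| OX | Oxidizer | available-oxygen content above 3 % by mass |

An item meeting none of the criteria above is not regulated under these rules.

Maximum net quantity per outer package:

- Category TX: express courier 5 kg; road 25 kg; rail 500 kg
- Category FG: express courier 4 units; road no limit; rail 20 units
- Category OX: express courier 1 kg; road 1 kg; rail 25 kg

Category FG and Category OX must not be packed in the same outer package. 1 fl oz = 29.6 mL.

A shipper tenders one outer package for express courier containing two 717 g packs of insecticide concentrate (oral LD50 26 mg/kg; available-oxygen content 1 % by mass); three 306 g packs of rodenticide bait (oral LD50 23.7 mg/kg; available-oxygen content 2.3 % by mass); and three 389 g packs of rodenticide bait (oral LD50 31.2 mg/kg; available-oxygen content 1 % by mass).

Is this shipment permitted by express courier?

With oral LD50 26 mg/kg (≤ 50 mg/kg), the insecticide concentrate falls in Category TX.
Oral LD50 23.7 mg/kg meets the Category TX criterion (Toxic), so the rodenticide bait is Category TX.
The rodenticide bait has oral LD50 31.2 mg/kg, which is ≤ 50 mg/kg, so it is Category TX (Toxic).
Category TX net quantity: (two 717 g packs = 1.434 kg) + (three 306 g packs = 918 g) + (three 389 g packs = 1.167 kg) = 3.519 kg.
3.519 kg is within the express courier limit of 5 kg for Category TX.

Yes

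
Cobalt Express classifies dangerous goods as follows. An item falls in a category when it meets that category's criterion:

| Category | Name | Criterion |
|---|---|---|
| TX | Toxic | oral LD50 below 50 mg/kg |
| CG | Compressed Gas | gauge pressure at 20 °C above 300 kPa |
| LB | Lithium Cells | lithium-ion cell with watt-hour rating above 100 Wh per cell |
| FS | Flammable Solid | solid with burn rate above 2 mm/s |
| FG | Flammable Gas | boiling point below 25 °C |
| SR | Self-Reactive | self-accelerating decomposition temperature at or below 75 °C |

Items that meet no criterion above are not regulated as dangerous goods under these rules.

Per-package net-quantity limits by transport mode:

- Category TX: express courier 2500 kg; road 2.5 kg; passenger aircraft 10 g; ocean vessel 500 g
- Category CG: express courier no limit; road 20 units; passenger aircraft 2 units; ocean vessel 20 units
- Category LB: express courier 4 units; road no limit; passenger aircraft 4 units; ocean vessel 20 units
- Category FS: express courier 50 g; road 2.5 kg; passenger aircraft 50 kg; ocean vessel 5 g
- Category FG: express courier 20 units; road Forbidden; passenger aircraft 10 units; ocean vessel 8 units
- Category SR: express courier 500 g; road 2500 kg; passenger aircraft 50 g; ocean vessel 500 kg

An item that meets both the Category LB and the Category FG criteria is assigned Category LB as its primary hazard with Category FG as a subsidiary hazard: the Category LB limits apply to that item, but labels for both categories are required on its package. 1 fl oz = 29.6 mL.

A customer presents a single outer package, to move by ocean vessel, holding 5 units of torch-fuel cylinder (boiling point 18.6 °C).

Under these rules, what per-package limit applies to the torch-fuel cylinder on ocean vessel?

8 units

Torch-fuel cylinder: boiling point 18.6 °C < 25 °C → Category FG (Flammable Gas).
The ocean vessel limit for Category FG is 8 units.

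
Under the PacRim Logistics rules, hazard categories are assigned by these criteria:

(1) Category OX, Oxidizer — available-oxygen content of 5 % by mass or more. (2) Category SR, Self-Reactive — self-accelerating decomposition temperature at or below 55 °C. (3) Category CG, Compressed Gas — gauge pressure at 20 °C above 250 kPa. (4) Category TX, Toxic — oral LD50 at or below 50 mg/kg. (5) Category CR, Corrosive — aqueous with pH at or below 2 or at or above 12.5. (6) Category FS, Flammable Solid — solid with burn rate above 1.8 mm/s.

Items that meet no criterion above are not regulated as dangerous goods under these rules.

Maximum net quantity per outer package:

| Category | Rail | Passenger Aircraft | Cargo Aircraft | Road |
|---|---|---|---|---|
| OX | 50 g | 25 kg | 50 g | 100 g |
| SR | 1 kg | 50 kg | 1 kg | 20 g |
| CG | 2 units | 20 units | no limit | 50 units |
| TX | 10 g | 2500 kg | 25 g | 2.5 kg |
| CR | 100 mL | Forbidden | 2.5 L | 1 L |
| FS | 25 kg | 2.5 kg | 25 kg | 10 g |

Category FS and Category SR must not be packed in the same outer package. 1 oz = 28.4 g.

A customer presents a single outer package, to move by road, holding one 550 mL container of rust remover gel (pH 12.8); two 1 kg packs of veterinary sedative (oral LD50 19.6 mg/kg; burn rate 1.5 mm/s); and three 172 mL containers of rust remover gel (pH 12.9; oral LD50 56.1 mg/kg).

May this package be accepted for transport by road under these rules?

No

With pH 12.8 (≥ 12.5), the rust remover gel falls in Category CR.
Oral LD50 19.6 mg/kg meets the Category TX criterion (Toxic), so the veterinary sedative is Category TX.
The rust remover gel has pH 12.9, which is ≥ 12.5, so it is Category CR (Corrosive).
Total Category CR: 550 mL + (three 172 mL containers = 516 mL) = 1.066 L.
That exceeds the Category CR road limit of 1 L.
Category TX quantity: two 1 kg packs = 2 kg.
2 kg ≤ 2.5 kg (road limit, Category TX) — within limit.
The segregation rule (Category FS with Category SR) does not apply to Category CR with Category TX.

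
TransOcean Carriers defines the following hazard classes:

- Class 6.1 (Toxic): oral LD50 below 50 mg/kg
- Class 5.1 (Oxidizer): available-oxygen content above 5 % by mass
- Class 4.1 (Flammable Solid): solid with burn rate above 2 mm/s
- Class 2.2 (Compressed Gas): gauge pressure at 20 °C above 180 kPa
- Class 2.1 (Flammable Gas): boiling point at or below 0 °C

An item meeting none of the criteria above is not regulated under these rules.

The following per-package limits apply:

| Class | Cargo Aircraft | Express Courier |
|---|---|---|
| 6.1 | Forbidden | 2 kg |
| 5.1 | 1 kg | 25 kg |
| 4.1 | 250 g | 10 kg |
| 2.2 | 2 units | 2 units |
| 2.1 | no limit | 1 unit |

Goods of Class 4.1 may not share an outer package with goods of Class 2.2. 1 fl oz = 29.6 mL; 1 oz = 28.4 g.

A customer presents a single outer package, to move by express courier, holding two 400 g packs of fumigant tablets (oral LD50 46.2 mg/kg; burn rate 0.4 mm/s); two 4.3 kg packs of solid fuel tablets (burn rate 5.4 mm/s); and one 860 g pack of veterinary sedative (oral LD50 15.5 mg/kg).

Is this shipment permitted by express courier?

Yes

The fumigant tablets have oral LD50 46.2 mg/kg, which is < 50 mg/kg, so they are Class 6.1 (Toxic).
Solid fuel tablets: burn rate 5.4 mm/s > 2 mm/s → Class 4.1 (Flammable Solid).
The veterinary sedative has oral LD50 15.5 mg/kg, which is < 50 mg/kg, so it is Class 6.1 (Toxic).
Class 4.1 quantity: two 4.3 kg packs = 8.6 kg.
That is within the Class 4.1 express courier limit of 10 kg.
Total Class 6.1: (two 400 g packs = 800 g) + 860 g = 1.66 kg.
1.66 kg ≤ 2 kg (express courier limit, Class 6.1) — within limit.
The segregation rule (Class 4.1 with Class 2.2) does not apply to Class 4.1 with Class 6.1.
Every hazard class is within its express courier limit and no segregation rule is violated.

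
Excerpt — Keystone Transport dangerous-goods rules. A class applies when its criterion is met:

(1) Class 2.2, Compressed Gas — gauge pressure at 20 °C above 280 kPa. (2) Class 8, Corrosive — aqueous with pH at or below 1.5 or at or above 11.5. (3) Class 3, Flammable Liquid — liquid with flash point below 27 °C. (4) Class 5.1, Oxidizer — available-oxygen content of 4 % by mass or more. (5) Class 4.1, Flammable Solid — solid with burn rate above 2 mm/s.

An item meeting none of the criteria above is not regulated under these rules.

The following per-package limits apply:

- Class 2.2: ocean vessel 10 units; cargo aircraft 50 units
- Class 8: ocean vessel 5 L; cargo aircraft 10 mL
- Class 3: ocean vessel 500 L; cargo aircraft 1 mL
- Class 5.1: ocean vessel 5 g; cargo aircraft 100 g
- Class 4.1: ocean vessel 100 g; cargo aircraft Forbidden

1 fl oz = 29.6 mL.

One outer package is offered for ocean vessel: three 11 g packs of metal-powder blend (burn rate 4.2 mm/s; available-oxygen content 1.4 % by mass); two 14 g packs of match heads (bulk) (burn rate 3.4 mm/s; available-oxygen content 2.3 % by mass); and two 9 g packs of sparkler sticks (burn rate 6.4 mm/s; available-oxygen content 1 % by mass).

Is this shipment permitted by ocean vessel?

Yes

Metal-powder blend: burn rate 4.2 mm/s > 2 mm/s → Class 4.1 (Flammable Solid).
Burn rate 3.4 mm/s meets the Class 4.1 criterion (Flammable Solid), so the match heads (bulk) are Class 4.1.
Sparkler sticks: burn rate 6.4 mm/s > 2 mm/s → Class 4.1 (Flammable Solid).
Total Class 4.1: (three 11 g packs = 33 g) + (two 14 g packs = 28 g) + (two 9 g packs = 18 g) = 79 g.
79 g is within the ocean vessel limit of 100 g for Class 4.1.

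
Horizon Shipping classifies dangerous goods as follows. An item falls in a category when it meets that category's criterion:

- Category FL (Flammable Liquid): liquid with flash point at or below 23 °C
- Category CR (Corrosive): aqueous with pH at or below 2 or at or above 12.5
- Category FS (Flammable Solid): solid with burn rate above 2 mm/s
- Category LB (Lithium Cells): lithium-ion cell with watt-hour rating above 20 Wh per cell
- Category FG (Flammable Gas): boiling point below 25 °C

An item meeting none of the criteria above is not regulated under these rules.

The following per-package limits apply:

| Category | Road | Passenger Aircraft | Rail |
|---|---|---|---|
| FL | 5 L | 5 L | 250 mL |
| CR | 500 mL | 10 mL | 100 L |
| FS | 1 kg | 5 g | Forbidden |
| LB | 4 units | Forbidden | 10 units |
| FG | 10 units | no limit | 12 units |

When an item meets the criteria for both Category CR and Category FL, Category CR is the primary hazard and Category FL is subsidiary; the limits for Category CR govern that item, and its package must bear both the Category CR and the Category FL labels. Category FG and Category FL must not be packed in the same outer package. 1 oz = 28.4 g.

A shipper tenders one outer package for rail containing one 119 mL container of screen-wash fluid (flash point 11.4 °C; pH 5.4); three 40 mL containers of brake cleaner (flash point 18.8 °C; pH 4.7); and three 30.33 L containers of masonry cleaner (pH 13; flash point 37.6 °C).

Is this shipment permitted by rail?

Yes

With flash point 11.4 °C (≤ 23 °C), the screen-wash fluid falls in Category FL.
Brake cleaner: flash point 18.8 °C ≤ 23 °C → Category FL (Flammable Liquid).
The masonry cleaner has pH 13, which is ≥ 12.5, so it is Category CR (Corrosive).
Category CR quantity: three 30.33 L containers = 90.99 L.
That is within the Category CR rail limit of 100 L.
Category FL net quantity: 119 mL + (three 40 mL containers = 120 mL) = 239 mL.
239 mL is within the rail limit of 250 mL for Category FL.
The segregation rule (Category FG with Category FL) does not apply to Category CR with Category FL.
Every hazard category is within its rail limit and no segregation rule is violated.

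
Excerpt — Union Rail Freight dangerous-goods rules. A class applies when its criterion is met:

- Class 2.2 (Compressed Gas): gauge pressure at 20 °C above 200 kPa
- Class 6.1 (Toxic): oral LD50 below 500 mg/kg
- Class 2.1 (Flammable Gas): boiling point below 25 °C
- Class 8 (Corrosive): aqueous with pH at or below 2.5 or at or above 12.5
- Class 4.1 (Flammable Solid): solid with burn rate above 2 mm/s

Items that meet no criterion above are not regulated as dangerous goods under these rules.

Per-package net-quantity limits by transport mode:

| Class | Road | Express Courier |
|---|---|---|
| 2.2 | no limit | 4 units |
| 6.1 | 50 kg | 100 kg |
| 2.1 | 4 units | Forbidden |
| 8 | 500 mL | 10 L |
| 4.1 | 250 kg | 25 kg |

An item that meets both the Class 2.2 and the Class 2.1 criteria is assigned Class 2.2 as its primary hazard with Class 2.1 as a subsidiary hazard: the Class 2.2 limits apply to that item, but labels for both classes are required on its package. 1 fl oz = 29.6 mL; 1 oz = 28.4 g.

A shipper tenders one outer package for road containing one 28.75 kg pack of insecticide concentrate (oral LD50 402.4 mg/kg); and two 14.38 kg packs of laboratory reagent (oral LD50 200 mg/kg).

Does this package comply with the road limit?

No

The insecticide concentrate has oral LD50 402.4 mg/kg, which is < 500 mg/kg, so it is Class 6.1 (Toxic).
Laboratory reagent: oral LD50 200 mg/kg < 500 mg/kg → Class 6.1 (Toxic).
Class 6.1 net quantity: 28.75 kg + (two 14.38 kg packs = 28.76 kg) = 57.51 kg.
57.51 kg > 50 kg (road limit, Class 6.1) — over the limit.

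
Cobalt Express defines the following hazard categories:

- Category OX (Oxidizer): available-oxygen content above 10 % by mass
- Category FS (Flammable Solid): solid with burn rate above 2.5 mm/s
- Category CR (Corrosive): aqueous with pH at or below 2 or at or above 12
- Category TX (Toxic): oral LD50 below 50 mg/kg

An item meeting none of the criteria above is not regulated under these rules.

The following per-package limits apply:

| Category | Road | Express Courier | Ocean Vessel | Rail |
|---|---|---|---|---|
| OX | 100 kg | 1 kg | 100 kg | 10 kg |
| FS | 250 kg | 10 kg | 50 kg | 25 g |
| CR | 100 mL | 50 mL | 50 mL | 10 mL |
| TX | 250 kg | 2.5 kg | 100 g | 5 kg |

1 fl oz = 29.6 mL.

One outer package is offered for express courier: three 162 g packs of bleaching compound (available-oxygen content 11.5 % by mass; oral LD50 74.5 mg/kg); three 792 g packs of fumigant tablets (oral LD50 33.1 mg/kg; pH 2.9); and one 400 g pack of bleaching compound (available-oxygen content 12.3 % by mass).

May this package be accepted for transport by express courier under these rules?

Available-oxygen content 11.5 % by mass meets the Category OX criterion (Oxidizer), so the bleaching compound is Category OX.
Oral LD50 33.1 mg/kg meets the Category TX criterion (Toxic), so the fumigant tablets are Category TX.
Bleaching compound: available-oxygen content 12.3 % by mass > 10 % by mass → Category OX (Oxidizer).
Total Category OX: (three 162 g packs = 486 g) + 400 g = 886 g.
886 g ≤ 1 kg (express courier limit, Category OX) — within limit.
Category TX quantity: three 792 g packs = 2.376 kg.
2.376 kg ≤ 2.5 kg (express courier limit, Category TX) — within limit.
Every hazard category is within its express courier limit and no segregation rule is violated.

Yes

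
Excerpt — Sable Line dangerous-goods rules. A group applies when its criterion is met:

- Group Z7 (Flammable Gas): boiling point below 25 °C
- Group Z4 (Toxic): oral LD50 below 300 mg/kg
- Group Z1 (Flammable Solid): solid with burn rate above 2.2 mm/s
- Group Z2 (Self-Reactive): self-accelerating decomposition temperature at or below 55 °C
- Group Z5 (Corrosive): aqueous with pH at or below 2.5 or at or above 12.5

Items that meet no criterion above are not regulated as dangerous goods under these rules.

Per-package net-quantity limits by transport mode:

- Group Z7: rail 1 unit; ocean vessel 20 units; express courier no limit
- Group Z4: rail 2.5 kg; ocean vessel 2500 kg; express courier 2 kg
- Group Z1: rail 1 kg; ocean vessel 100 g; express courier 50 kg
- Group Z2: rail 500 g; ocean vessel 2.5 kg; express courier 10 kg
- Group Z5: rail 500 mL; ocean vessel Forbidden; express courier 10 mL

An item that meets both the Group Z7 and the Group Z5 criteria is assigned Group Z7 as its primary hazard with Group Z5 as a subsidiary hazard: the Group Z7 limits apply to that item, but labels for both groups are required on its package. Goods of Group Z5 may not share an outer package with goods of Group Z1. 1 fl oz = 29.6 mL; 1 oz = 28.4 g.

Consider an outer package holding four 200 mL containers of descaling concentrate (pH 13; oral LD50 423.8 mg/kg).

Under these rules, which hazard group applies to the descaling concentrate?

pH 13 meets the Group Z5 criterion (Corrosive), so the descaling concentrate is Group Z5.

Group Z5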